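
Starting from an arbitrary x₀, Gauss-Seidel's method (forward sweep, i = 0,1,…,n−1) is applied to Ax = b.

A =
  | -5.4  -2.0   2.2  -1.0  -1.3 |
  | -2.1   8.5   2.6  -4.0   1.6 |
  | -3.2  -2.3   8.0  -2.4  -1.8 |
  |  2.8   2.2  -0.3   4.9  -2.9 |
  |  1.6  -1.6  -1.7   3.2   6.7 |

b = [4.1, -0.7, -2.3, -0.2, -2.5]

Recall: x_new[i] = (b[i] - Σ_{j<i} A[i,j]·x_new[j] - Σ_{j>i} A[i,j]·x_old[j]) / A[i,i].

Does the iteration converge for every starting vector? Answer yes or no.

Let D = diag(-5.4, 8.5, 8, 4.9, 6.7); L, U the strict triangles.
GS T = -(D+L)⁻¹U: row 0 first, T[0,4] = -(-1.3)/(-5.4) = -0.2407; later rows by forward substitution.
  T[0,:] = [+0.0000, -0.3704, +0.4074, -0.1852, -0.2407]
  T[1,:] = [+0.0000, -0.0915, -0.2052, +0.4248, -0.2477]
  T[2,:] = [+0.0000, -0.1745, +0.1040, +0.3481, +0.0575]
  T[3,:] = [+0.0000, +0.2420, -0.1343, -0.0636, +0.8441]
  T[4,:] = [+0.0000, -0.0933, -0.0558, +0.2644, -0.3903]
eigenvalue magnitudes: 0.8750, 0.2930, 0.2930, 0.0639, 0.0000.
ρ(T) = max|λ| = 0.8750; 0.8750 < 1, so it converges for any x₀.

yes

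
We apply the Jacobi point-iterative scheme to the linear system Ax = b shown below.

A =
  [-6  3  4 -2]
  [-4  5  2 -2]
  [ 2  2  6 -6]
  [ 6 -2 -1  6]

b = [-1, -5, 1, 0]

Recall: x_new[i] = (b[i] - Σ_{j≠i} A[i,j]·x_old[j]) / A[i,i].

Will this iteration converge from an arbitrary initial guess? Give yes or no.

Diagonal D = diag(-6, 5, 6, 6); L, U strict lower/upper.
Jacobi T = -D⁻¹(L+U): T[1,3] = -(-2)/(5) = +0.4000; T[1,1] = 0.
  T[0,:] = [+0.0000, +0.5000, +0.6667, -0.3333]
  T[1,:] = [+0.8000, +0.0000, -0.4000, +0.4000]
  T[2,:] = [-0.3333, -0.3333, +0.0000, +1.0000]
  T[3,:] = [-1.0000, +0.3333, +0.1667, +0.0000]
|roots of det(T-λI)|: 1.4095, 0.7896, 0.7896, 0.4257.
ρ(T) = max|λ| = 1.4095; 1.4095 > 1, so it fails to converge.

no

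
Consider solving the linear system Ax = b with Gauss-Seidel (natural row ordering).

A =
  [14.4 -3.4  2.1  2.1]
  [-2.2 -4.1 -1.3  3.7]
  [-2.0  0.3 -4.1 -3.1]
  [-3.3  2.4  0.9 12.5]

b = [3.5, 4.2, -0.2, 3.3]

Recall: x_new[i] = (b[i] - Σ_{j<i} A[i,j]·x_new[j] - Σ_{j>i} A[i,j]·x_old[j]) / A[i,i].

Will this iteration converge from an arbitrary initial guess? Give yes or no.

Write A = D+L+U with D = diag(14.4, -4.1, -4.1, 12.5).
T_GS = -(D+L)⁻¹U: row 0 first, T[0,2] = -(2.1)/(14.4) = -0.1458; later rows by forward substitution.
  T[0,:] = [+0.0000  +0.2361  -0.1458  -0.1458]
  T[1,:] = [+0.0000  -0.1267  -0.2388  +0.9807]
  T[2,:] = [+0.0000  -0.1244  +0.0537  -0.6132]
  T[3,:] = [+0.0000  +0.0956  +0.0035  -0.1826]
|λ(T)| sorted: 0.4395, 0.2980, 0.1141, 0.0000.
ρ = 0.4395; 0.4395 < 1 ⇒ converges.

yes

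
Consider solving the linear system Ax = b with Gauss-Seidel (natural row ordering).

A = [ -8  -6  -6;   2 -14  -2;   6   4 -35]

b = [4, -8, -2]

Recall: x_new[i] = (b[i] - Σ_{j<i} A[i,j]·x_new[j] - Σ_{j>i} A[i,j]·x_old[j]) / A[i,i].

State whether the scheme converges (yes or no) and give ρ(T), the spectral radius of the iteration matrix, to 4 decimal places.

Split A = D + L + U, D = diag(-8, -14, -35).
GS T = -(D+L)⁻¹U: row 0 first, T[0,1] = -(-6)/(-8) = -0.7500; later rows by forward substitution.
  T[0,:] = [+0.0000 -0.7500 -0.7500]
  T[1,:] = [+0.0000 -0.1071 -0.2500]
  T[2,:] = [+0.0000 -0.1408 -0.1571]
moduli |λ_i(T)| = 0.3214, 0.0571, 0.0000.
spectral radius ρ = 0.3214; 0.3214 < 1, so it converges for any x₀.

yes, ρ = 0.3214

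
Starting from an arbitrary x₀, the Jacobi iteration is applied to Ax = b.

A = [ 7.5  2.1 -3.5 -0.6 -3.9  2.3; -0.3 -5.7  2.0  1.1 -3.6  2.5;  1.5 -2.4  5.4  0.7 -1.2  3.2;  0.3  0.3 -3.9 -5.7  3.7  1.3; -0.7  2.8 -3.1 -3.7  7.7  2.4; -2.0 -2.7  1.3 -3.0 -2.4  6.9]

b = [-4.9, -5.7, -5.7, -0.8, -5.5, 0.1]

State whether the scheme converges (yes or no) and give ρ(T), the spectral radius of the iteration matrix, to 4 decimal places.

Let D = diag(7.5, -5.7, 5.4, -5.7, 7.7, 6.9); L, U the strict triangles.
T_J = -D⁻¹(L+U): T[5,1] = -(-2.7)/(6.9) = +0.3913; T[5,5] = 0.
  T[0,:] = [+0.0000  -0.2800  +0.4667  +0.0800  +0.5200  -0.3067]
  T[1,:] = [-0.0526  +0.0000  +0.3509  +0.1930  -0.6316  +0.4386]
  T[2,:] = [-0.2778  +0.4444  +0.0000  -0.1296  +0.2222  -0.5926]
  T[3,:] = [+0.0526  +0.0526  -0.6842  +0.0000  +0.6491  +0.2281]
  T[4,:] = [+0.0909  -0.3636  +0.4026  +0.4805  +0.0000  -0.3117]
  T[5,:] = [+0.2899  +0.3913  -0.1884  +0.4348  +0.3478  +0.0000]
|eigenvalues of T|: 1.1751, 0.7347, 0.7347, 0.4449, 0.4145, 0.4145.
spectral radius ρ = 1.1751; 1.1751 > 1, so it fails to converge.

no, ρ = 1.1751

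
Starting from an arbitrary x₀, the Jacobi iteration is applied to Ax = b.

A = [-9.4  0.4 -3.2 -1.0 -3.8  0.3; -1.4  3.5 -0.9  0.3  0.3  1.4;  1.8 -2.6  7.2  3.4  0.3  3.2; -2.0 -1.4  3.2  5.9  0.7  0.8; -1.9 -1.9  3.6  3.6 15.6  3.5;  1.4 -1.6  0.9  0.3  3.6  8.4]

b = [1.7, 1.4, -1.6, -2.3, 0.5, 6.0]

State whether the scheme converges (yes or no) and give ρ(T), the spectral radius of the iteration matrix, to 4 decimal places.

A = D + L + U where D = diag(-9.4, 3.5, 7.2, 5.9, 15.6, 8.4).
Jacobi T = -D⁻¹(L+U): T[0,2] = -(-3.2)/(-9.4) = -0.3404; T[0,0] = 0.
  T[0,:] = [+0.0000  +0.0426  -0.3404  -0.1064  -0.4043  +0.0319]
  T[1,:] = [+0.4000  +0.0000  +0.2571  -0.0857  -0.0857  -0.4000]
  T[2,:] = [-0.2500  +0.3611  +0.0000  -0.4722  -0.0417  -0.4444]
  T[3,:] = [+0.3390  +0.2373  -0.5424  +0.0000  -0.1186  -0.1356]
  T[4,:] = [+0.1218  +0.1218  -0.2308  -0.2308  +0.0000  -0.2244]
  T[5,:] = [-0.1667  +0.1905  -0.1071  -0.0357  -0.4286  +0.0000]
moduli |λ_i(T)| = 0.8440, 0.6060, 0.3328, 0.3328, 0.0643, 0.0643.
spectral radius ρ = 0.8440; 0.8440 < 1 ⇒ converges.

yes, ρ = 0.8440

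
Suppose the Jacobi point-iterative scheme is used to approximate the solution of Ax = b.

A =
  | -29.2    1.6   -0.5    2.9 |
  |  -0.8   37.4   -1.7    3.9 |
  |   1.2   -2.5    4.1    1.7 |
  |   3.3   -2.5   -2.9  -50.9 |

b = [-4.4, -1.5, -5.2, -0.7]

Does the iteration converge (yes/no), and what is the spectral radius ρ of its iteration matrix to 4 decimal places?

yes, ρ = 0.2884

Let D = diag(-29.2, 37.4, 4.1, -50.9); L, U the strict triangles.
T_J = -D⁻¹(L+U): T[2,3] = -(1.7)/(4.1) = -0.4146; T[2,2] = 0.
  T[0,:] = [+0.0000  +0.0548  -0.0171  +0.0993]
  T[1,:] = [+0.0214  +0.0000  +0.0455  -0.1043]
  T[2,:] = [-0.2927  +0.6098  +0.0000  -0.4146]
  T[3,:] = [+0.0648  -0.0491  -0.0570  +0.0000]
|roots of det(T-λI)|: 0.2884, 0.1673, 0.1673, 0.0421.
spectral radius ρ = 0.2884; 0.2884 < 1, so it converges for any x₀.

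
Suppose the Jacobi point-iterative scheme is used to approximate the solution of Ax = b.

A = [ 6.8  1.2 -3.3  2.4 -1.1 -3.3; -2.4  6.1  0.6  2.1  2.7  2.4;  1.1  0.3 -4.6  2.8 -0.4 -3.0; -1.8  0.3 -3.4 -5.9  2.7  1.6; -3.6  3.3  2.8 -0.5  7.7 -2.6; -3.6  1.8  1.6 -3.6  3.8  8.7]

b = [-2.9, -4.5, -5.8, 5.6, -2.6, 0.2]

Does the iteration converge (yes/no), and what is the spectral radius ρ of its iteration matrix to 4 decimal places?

A = D + L + U where D = diag(6.8, 6.1, -4.6, -5.9, 7.7, 8.7).
Jacobi T = -D⁻¹(L+U): T[3,2] = -(-3.4)/(-5.9) = -0.5763; T[3,3] = 0.
  T[0,:] = [+0.0000 -0.1765 +0.4853 -0.3529 +0.1618 +0.4853]
  T[1,:] = [+0.3934 +0.0000 -0.0984 -0.3443 -0.4426 -0.3934]
  T[2,:] = [+0.2391 +0.0652 +0.0000 +0.6087 -0.0870 -0.6522]
  T[3,:] = [-0.3051 +0.0508 -0.5763 +0.0000 +0.4576 +0.2712]
  T[4,:] = [+0.4675 -0.4286 -0.3636 +0.0649 +0.0000 +0.3377]
  T[5,:] = [+0.4138 -0.2069 -0.1839 +0.4138 -0.4368 +0.0000]
moduli |λ_i(T)| = 1.1519, 0.6707, 0.6707, 0.5240, 0.5240, 0.0378.
spectral radius ρ = 1.1519; 1.1519 > 1: divergent.

no, ρ = 1.1519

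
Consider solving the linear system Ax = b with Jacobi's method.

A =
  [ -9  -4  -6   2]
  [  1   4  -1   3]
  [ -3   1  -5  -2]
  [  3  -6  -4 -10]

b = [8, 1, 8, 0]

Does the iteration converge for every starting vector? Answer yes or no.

no

Write A = D+L+U with D = diag(-9, 4, -5, -10).
T_J = -D⁻¹(L+U): T[3,1] = -(-6)/(-10) = -0.6000; T[3,3] = 0.
  T[0,:] = [+0.0000 -0.4444 -0.6667 +0.2222]
  T[1,:] = [-0.2500 +0.0000 +0.2500 -0.7500]
  T[2,:] = [-0.6000 +0.2000 +0.0000 -0.4000]
  T[3,:] = [+0.3000 -0.6000 -0.4000 +0.0000]
|eigenvalues of T|: 1.2699, 0.7546, 0.5410, 0.0257.
ρ = 1.2699; 1.2699 > 1 ⇒ diverges.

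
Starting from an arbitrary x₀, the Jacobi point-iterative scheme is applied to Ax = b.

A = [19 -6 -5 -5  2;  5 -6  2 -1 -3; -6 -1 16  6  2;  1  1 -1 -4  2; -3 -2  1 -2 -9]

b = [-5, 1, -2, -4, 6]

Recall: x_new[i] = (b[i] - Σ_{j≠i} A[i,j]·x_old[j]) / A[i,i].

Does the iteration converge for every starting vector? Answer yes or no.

yes

Let D = diag(19, -6, 16, -4, -9); L, U the strict triangles.
Jacobi T = -D⁻¹(L+U): T[3,2] = -(-1)/(-4) = -0.2500; T[3,3] = 0.
  T[0,:] = [+0.0000, +0.3158, +0.2632, +0.2632, -0.1053]
  T[1,:] = [+0.8333, +0.0000, +0.3333, -0.1667, -0.5000]
  T[2,:] = [+0.3750, +0.0625, +0.0000, -0.3750, -0.1250]
  T[3,:] = [+0.2500, +0.2500, -0.2500, +0.0000, +0.5000]
  T[4,:] = [-0.3333, -0.2222, +0.1111, -0.2222, +0.0000]
moduli |λ_i(T)| = 0.8321, 0.6288, 0.3509, 0.3075, 0.3075.
ρ(T) = max|λ| = 0.8321; 0.8321 < 1: convergent.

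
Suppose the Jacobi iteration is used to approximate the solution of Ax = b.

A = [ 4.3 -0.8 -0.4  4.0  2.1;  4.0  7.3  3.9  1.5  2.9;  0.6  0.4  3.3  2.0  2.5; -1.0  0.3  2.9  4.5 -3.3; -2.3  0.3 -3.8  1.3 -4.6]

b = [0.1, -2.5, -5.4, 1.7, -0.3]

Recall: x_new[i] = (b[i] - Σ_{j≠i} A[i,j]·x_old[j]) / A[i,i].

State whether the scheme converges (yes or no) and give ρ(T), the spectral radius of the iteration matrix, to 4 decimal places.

A = D + L + U where D = diag(4.3, 7.3, 3.3, 4.5, -4.6).
Jacobi: T = -D⁻¹(L+U), T[0,3] = -(4)/(4.3) = -0.9302; T[0,0] = 0.
  T[0,:] = [+0.0000  +0.1860  +0.0930  -0.9302  -0.4884]
  T[1,:] = [-0.5479  +0.0000  -0.5342  -0.2055  -0.3973]
  T[2,:] = [-0.1818  -0.1212  +0.0000  -0.6061  -0.7576]
  T[3,:] = [+0.2222  -0.0667  -0.6444  +0.0000  +0.7333]
  T[4,:] = [-0.5000  +0.0652  -0.8261  +0.2826  +0.0000]
|λ(T)| sorted: 1.3520, 0.8795, 0.4105, 0.4105, 0.1543.
spectral radius ρ = 1.3520; 1.3520 > 1, so it fails to converge.

no, ρ = 1.3520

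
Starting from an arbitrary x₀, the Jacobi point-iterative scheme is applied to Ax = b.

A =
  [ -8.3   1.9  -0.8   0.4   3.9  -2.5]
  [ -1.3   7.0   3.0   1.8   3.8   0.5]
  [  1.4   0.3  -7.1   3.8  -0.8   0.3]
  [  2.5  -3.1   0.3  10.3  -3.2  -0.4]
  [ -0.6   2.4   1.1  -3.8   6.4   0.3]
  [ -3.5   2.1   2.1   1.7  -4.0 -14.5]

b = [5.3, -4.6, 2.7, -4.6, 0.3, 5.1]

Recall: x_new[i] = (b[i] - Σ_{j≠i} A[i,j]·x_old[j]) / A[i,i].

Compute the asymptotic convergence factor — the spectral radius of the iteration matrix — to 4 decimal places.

A = D + L + U where D = diag(-8.3, 7, -7.1, 10.3, 6.4, -14.5).
Jacobi T = -D⁻¹(L+U): T[5,2] = -(2.1)/(-14.5) = +0.1448; T[5,5] = 0.
  T[0,:] = [+0.0000 +0.2289 -0.0964 +0.0482 +0.4699 -0.3012]
  T[1,:] = [+0.1857 +0.0000 -0.4286 -0.2571 -0.5429 -0.0714]
  T[2,:] = [+0.1972 +0.0423 +0.0000 +0.5352 -0.1127 +0.0423]
  T[3,:] = [-0.2427 +0.3010 -0.0291 +0.0000 +0.3107 +0.0388]
  T[4,:] = [+0.0938 -0.3750 -0.1719 +0.5938 +0.0000 -0.0469]
  T[5,:] = [-0.2414 +0.1448 +0.1448 +0.1172 -0.2759 +0.0000]
|λ(T)| sorted: 0.9161, 0.5072, 0.5072, 0.4341, 0.4341, 0.2431.
spectral radius ρ = 0.9161; 0.9161 < 1, so it converges for any x₀.

0.9161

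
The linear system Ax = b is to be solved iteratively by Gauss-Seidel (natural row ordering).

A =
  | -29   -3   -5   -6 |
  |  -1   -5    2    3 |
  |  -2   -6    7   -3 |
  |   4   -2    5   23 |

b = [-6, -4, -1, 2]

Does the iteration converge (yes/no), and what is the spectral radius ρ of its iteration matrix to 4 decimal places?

yes, ρ = 0.3624

A = D + L + U where D = diag(-29, -5, 7, 23).
Gauss-Seidel: T = -(D+L)⁻¹U, row 0 first, T[0,3] = -(-6)/(-29) = -0.2069; later rows by forward substitution.
  T[0,:] = [+0.0000 -0.1034 -0.1724 -0.2069]
  T[1,:] = [+0.0000 +0.0207 +0.4345 +0.6414]
  T[2,:] = [+0.0000 -0.0118 +0.3232 +0.9192]
  T[3,:] = [+0.0000 +0.0224 -0.0025 -0.1081]
moduli |λ_i(T)| = 0.3624, 0.0922, 0.0922, 0.0000.
ρ = 0.3624; 0.3624 < 1, so it converges for any x₀.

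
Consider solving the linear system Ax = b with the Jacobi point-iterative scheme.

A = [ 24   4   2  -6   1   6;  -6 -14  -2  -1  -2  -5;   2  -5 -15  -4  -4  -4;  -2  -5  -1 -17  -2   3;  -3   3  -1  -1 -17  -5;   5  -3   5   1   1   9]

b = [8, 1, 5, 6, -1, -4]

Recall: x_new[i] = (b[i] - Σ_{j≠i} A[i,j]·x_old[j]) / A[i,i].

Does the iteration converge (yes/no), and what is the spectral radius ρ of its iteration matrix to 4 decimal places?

Diagonal D = diag(24, -14, -15, -17, -17, 9); L, U strict lower/upper.
T_J = -D⁻¹(L+U): T[3,2] = -(-1)/(-17) = -0.0588; T[3,3] = 0.
  T[0,:] = [+0.0000, -0.1667, -0.0833, +0.2500, -0.0417, -0.2500]
  T[1,:] = [-0.4286, +0.0000, -0.1429, -0.0714, -0.1429, -0.3571]
  T[2,:] = [+0.1333, -0.3333, +0.0000, -0.2667, -0.2667, -0.2667]
  T[3,:] = [-0.1176, -0.2941, -0.0588, +0.0000, -0.1176, +0.1765]
  T[4,:] = [-0.1765, +0.1765, -0.0588, -0.0588, +0.0000, -0.2941]
  T[5,:] = [-0.5556, +0.3333, -0.5556, -0.1111, -0.1111, +0.0000]
|roots of det(T-λI)|: 0.7067, 0.5011, 0.5011, 0.3132, 0.3132, 0.0191.
ρ = 0.7067; 0.7067 < 1 ⇒ converges.

yes, ρ = 0.7067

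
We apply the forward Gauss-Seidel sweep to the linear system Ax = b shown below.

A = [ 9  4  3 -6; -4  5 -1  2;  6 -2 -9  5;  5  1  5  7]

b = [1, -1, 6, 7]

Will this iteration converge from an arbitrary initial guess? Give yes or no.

Write A = D+L+U with D = diag(9, 5, -9, 7).
GS T = -(D+L)⁻¹U: row 0 first, T[0,1] = -(4)/(9) = -0.4444; later rows by forward substitution.
  T[0,:] = [+0.0000  -0.4444  -0.3333  +0.6667]
  T[1,:] = [+0.0000  -0.3556  -0.0667  +0.1333]
  T[2,:] = [+0.0000  -0.2173  -0.2074  +0.9704]
  T[3,:] = [+0.0000  +0.5235  +0.3958  -1.1884]
|roots of det(T-λI)|: 1.5611, 0.2730, 0.0828, 0.0000.
ρ = 1.5611; 1.5611 > 1, so it fails to converge.

no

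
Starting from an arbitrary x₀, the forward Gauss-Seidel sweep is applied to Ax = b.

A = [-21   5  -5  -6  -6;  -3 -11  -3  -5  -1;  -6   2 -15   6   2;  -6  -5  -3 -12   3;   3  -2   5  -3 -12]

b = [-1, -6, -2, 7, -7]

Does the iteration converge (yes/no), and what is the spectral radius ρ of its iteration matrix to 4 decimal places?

Diagonal D = diag(-21, -11, -15, -12, -12); L, U strict lower/upper.
GS T = -(D+L)⁻¹U: row 0 first, T[0,4] = -(-6)/(-21) = -0.2857; later rows by forward substitution.
  T[0,:] = [+0.0000  +0.2381  -0.2381  -0.2857  -0.2857]
  T[1,:] = [+0.0000  -0.0649  -0.2078  -0.3766  -0.0130]
  T[2,:] = [+0.0000  -0.1039  +0.0675  +0.4641  +0.2459]
  T[3,:] = [+0.0000  -0.0660  +0.1887  +0.1838  +0.3368]
  T[4,:] = [+0.0000  +0.0436  -0.0439  +0.1388  -0.0510]
|eigenvalues of T|: 0.5224, 0.2763, 0.1750, 0.0643, 0.0000.
spectral radius ρ = 0.5224; 0.5224 < 1: convergent.

yes, ρ = 0.5224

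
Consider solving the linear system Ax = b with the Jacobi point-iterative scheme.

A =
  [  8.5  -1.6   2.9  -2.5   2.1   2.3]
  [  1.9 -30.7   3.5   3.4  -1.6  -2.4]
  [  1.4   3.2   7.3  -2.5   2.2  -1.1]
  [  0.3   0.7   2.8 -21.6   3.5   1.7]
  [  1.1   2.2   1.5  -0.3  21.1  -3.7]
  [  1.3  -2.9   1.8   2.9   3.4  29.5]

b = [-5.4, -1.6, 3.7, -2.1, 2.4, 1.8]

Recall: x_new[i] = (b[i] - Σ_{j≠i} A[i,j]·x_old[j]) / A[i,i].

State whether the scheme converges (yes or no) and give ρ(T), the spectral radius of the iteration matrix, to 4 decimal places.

yes, ρ = 0.3865

Let D = diag(8.5, -30.7, 7.3, -21.6, 21.1, 29.5); L, U the strict triangles.
T_J = -D⁻¹(L+U): T[3,0] = -(0.3)/(-21.6) = +0.0139; T[3,3] = 0.
  T[0,:] = [+0.0000 +0.1882 -0.3412 +0.2941 -0.2471 -0.2706]
  T[1,:] = [+0.0619 +0.0000 +0.1140 +0.1107 -0.0521 -0.0782]
  T[2,:] = [-0.1918 -0.4384 +0.0000 +0.3425 -0.3014 +0.1507]
  T[3,:] = [+0.0139 +0.0324 +0.1296 +0.0000 +0.1620 +0.0787]
  T[4,:] = [-0.0521 -0.1043 -0.0711 +0.0142 +0.0000 +0.1754]
  T[5,:] = [-0.0441 +0.0983 -0.0610 -0.0983 -0.1153 +0.0000]
|λ(T)| sorted: 0.3865, 0.2075, 0.2075, 0.1789, 0.1789, 0.1583.
ρ = 0.3865; 0.3865 < 1: convergent.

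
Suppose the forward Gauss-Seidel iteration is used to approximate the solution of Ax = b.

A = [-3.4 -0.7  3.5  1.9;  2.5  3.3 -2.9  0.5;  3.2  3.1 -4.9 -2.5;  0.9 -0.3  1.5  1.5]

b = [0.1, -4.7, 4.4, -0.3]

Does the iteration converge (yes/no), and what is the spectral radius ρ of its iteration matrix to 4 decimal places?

Split A = D + L + U, D = diag(-3.4, 3.3, -4.9, 1.5).
GS T = -(D+L)⁻¹U: row 0 first, T[0,2] = -(3.5)/(-3.4) = +1.0294; later rows by forward substitution.
  T[0,:] = [+0.0000  -0.2059  +1.0294  +0.5588]
  T[1,:] = [+0.0000  +0.1560  +0.0989  -0.5749]
  T[2,:] = [+0.0000  -0.0358  +0.7349  -0.5089]
  T[3,:] = [+0.0000  +0.1905  -1.3327  +0.0587]
moduli |λ_i(T)| = 1.2356, 0.3986, 0.1125, 0.0000.
spectral radius ρ = 1.2356; 1.2356 > 1 ⇒ diverges.

no, ρ = 1.2356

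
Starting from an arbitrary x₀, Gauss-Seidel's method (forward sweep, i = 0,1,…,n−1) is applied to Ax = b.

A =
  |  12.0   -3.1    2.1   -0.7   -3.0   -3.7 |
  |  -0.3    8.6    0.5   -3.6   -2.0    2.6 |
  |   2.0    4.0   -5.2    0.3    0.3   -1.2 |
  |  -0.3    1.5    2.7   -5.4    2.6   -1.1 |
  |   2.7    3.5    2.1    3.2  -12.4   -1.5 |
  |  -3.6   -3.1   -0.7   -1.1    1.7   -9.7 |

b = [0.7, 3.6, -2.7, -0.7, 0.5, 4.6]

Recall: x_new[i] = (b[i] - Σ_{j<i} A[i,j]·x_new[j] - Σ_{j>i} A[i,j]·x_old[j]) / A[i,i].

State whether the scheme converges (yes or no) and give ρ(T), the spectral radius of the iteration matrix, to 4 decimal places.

yes, ρ = 0.9219

Let D = diag(12, 8.6, -5.2, -5.4, -12.4, -9.7); L, U the strict triangles.
GS T = -(D+L)⁻¹U: row 0 first, T[0,2] = -(2.1)/(12) = -0.1750; later rows by forward substitution.
  T[0,:] = [+0.0000, +0.2583, -0.1750, +0.0583, +0.2500, +0.3083]
  T[1,:] = [+0.0000, +0.0090, -0.0642, +0.4206, +0.2413, -0.2916]
  T[2,:] = [+0.0000, +0.1063, -0.1167, +0.4037, +0.3394, -0.3365]
  T[3,:] = [+0.0000, +0.0413, -0.0665, +0.3155, +0.7043, -0.4701]
  T[4,:] = [+0.0000, +0.0875, -0.0932, +0.2812, +0.3618, -0.3144]
  T[5,:] = [+0.0000, -0.0958, +0.0851, -0.1717, -0.2109, +0.0012]
|λ(T)| sorted: 0.9219, 0.1515, 0.1353, 0.1353, 0.0073, 0.0000.
spectral radius ρ = 0.9219; 0.9219 < 1: convergent.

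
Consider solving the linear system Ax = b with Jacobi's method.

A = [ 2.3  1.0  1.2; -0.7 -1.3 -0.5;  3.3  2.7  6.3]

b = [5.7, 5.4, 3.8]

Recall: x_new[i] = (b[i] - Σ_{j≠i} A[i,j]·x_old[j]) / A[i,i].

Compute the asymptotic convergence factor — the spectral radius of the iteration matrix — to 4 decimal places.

0.9447

Split A = D + L + U, D = diag(2.3, -1.3, 6.3).
Jacobi: T = -D⁻¹(L+U), T[0,2] = -(1.2)/(2.3) = -0.5217; T[0,0] = 0.
  T[0,:] = [+0.0000  -0.4348  -0.5217]
  T[1,:] = [-0.5385  +0.0000  -0.3846]
  T[2,:] = [-0.5238  -0.4286  +0.0000]
|roots of det(T-λI)|: 0.9447, 0.5265, 0.4182.
ρ(T) = max|λ| = 0.9447; 0.9447 < 1: convergent.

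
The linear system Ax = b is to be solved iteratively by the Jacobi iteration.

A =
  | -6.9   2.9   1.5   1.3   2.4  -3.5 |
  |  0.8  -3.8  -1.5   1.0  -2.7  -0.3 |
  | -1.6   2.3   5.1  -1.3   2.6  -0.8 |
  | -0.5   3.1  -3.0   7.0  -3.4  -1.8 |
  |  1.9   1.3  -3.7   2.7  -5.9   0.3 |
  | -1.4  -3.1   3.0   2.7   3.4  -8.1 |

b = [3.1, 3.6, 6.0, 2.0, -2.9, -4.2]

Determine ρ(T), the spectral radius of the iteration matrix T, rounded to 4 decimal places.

1.1481

Diagonal D = diag(-6.9, -3.8, 5.1, 7, -5.9, -8.1); L, U strict lower/upper.
Jacobi: T = -D⁻¹(L+U), T[1,4] = -(-2.7)/(-3.8) = -0.7105; T[1,1] = 0.
  T[0,:] = [+0.0000  +0.4203  +0.2174  +0.1884  +0.3478  -0.5072]
  T[1,:] = [+0.2105  +0.0000  -0.3947  +0.2632  -0.7105  -0.0789]
  T[2,:] = [+0.3137  -0.4510  +0.0000  +0.2549  -0.5098  +0.1569]
  T[3,:] = [+0.0714  -0.4429  +0.4286  +0.0000  +0.4857  +0.2571]
  T[4,:] = [+0.3220  +0.2203  -0.6271  +0.4576  +0.0000  +0.0508]
  T[5,:] = [-0.1728  -0.3827  +0.3704  +0.3333  +0.4198  +0.0000]
|eigenvalues of T|: 1.1481, 0.6120, 0.6120, 0.3657, 0.3610, 0.0340.
ρ = 1.1481; 1.1481 > 1: divergent.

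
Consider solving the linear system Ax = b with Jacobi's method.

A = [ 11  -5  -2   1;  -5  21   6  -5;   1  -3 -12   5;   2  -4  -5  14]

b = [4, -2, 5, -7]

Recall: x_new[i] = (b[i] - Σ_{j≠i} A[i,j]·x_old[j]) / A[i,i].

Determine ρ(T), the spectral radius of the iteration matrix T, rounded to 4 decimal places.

Diagonal D = diag(11, 21, -12, 14); L, U strict lower/upper.
Jacobi T = -D⁻¹(L+U): T[0,1] = -(-5)/(11) = +0.4545; T[0,0] = 0.
  T[0,:] = [+0.0000 +0.4545 +0.1818 -0.0909]
  T[1,:] = [+0.2381 +0.0000 -0.2857 +0.2381]
  T[2,:] = [+0.0833 -0.2500 +0.0000 +0.4167]
  T[3,:] = [-0.1429 +0.2857 +0.3571 +0.0000]
|roots of det(T-λI)|: 0.7590, 0.3810, 0.3572, 0.0207.
ρ = 0.7590; 0.7590 < 1, so it converges for any x₀.

0.7590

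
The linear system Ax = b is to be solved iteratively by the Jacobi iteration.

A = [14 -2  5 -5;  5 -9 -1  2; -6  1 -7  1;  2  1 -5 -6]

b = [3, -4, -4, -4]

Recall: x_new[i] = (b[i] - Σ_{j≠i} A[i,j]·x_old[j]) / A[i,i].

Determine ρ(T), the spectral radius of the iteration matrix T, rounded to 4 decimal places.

0.8289

Let D = diag(14, -9, -7, -6); L, U the strict triangles.
T_J = -D⁻¹(L+U): T[3,2] = -(-5)/(-6) = -0.8333; T[3,3] = 0.
  T[0,:] = [+0.0000, +0.1429, -0.3571, +0.3571]
  T[1,:] = [+0.5556, +0.0000, -0.1111, +0.2222]
  T[2,:] = [-0.8571, +0.1429, +0.0000, +0.1429]
  T[3,:] = [+0.3333, +0.1667, -0.8333, +0.0000]
|eigenvalues of T|: 0.8289, 0.5441, 0.5441, 0.0185.
ρ = 0.8289; 0.8289 < 1 ⇒ converges.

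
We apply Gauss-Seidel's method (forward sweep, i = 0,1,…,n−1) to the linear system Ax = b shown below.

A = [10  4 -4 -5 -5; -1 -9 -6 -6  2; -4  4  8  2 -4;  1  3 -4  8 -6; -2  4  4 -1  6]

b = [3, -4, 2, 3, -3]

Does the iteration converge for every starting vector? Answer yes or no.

no

Let D = diag(10, -9, 8, 8, 6); L, U the strict triangles.
Gauss-Seidel: T = -(D+L)⁻¹U, row 0 first, T[0,4] = -(-5)/(10) = +0.5000; later rows by forward substitution.
  T[0,:] = [+0.0000, -0.4000, +0.4000, +0.5000, +0.5000]
  T[1,:] = [+0.0000, +0.0444, -0.7111, -0.7222, +0.1667]
  T[2,:] = [+0.0000, -0.2222, +0.5556, +0.3611, +0.6667]
  T[3,:] = [+0.0000, -0.0778, +0.4944, +0.3889, +0.9583]
  T[4,:] = [+0.0000, -0.0278, +0.3194, +0.4722, -0.2292]
moduli |λ_i(T)| = 1.4434, 0.7107, 0.1417, 0.1147, 0.0000.
ρ = 1.4434; 1.4434 > 1, so it fails to converge.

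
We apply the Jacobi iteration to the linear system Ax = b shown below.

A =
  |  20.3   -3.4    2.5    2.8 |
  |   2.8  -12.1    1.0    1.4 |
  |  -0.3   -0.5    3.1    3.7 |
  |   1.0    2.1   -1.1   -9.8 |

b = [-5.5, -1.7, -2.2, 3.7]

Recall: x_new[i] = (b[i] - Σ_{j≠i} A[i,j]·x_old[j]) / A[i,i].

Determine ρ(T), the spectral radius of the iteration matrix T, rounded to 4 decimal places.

0.4692

Let D = diag(20.3, -12.1, 3.1, -9.8); L, U the strict triangles.
Jacobi: T = -D⁻¹(L+U), T[1,3] = -(1.4)/(-12.1) = +0.1157; T[1,1] = 0.
  T[0,:] = [+0.0000  +0.1675  -0.1232  -0.1379]
  T[1,:] = [+0.2314  +0.0000  +0.0826  +0.1157]
  T[2,:] = [+0.0968  +0.1613  +0.0000  -1.1935]
  T[3,:] = [+0.1020  +0.2143  -0.1122  +0.0000]
eigenvalue magnitudes: 0.4692, 0.3898, 0.0657, 0.0657.
ρ(T) = max|λ| = 0.4692; 0.4692 < 1 ⇒ converges.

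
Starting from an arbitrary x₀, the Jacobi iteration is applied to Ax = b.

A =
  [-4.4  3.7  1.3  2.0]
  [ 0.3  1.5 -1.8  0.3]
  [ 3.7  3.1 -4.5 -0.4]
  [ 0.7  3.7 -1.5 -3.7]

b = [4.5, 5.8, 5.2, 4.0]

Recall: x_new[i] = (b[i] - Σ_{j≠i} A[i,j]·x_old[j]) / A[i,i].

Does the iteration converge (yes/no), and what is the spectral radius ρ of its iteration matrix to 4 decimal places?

Write A = D+L+U with D = diag(-4.4, 1.5, -4.5, -3.7).
T_J = -D⁻¹(L+U): T[2,1] = -(3.1)/(-4.5) = +0.6889; T[2,2] = 0.
  T[0,:] = [+0.0000 +0.8409 +0.2955 +0.4545]
  T[1,:] = [-0.2000 +0.0000 +1.2000 -0.2000]
  T[2,:] = [+0.8222 +0.6889 +0.0000 -0.0889]
  T[3,:] = [+0.1892 +1.0000 -0.4054 +0.0000]
eigenvalue magnitudes: 1.2331, 0.9442, 0.6514, 0.6514.
ρ = 1.2331; 1.2331 > 1 ⇒ diverges.

no, ρ = 1.2331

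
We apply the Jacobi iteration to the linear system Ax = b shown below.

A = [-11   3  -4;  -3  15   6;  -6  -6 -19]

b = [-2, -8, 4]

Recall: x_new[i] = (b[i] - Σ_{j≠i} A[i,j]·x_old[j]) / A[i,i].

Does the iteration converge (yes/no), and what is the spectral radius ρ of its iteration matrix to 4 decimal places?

A = D + L + U where D = diag(-11, 15, -19).
Jacobi: T = -D⁻¹(L+U), T[2,1] = -(-6)/(-19) = -0.3158; T[2,2] = 0.
  T[0,:] = [+0.0000 +0.2727 -0.3636]
  T[1,:] = [+0.2000 +0.0000 -0.4000]
  T[2,:] = [-0.3158 -0.3158 +0.0000]
moduli |λ_i(T)| = 0.6228, 0.3805, 0.2423.
ρ(T) = max|λ| = 0.6228; 0.6228 < 1: convergent.

yes, ρ = 0.6228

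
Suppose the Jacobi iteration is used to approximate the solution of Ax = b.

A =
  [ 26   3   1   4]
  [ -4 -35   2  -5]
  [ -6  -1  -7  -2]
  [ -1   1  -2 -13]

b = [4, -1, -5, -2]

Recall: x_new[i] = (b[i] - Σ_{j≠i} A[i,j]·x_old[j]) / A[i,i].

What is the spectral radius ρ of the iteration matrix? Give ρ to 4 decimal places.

A = D + L + U where D = diag(26, -35, -7, -13).
Jacobi: T = -D⁻¹(L+U), T[3,0] = -(-1)/(-13) = -0.0769; T[3,3] = 0.
  T[0,:] = [+0.0000, -0.1154, -0.0385, -0.1538]
  T[1,:] = [-0.1143, +0.0000, +0.0571, -0.1429]
  T[2,:] = [-0.8571, -0.1429, +0.0000, -0.2857]
  T[3,:] = [-0.0769, +0.0769, -0.1538, +0.0000]
|λ(T)| sorted: 0.3917, 0.2204, 0.1813, 0.1813.
spectral radius ρ = 0.3917; 0.3917 < 1, so it converges for any x₀.

0.3917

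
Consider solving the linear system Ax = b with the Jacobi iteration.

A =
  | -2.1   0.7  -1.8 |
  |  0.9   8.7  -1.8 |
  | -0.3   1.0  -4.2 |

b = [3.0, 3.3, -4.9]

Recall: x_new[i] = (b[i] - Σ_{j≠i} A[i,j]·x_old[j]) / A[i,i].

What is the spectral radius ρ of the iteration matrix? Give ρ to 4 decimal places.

Let D = diag(-2.1, 8.7, -4.2); L, U the strict triangles.
Jacobi: T = -D⁻¹(L+U), T[2,0] = -(-0.3)/(-4.2) = -0.0714; T[2,2] = 0.
  T[0,:] = [+0.0000, +0.3333, -0.8571]
  T[1,:] = [-0.1034, +0.0000, +0.2069]
  T[2,:] = [-0.0714, +0.2381, +0.0000]
eigenvalue magnitudes: 0.3497, 0.2151, 0.2151.
spectral radius ρ = 0.3497; 0.3497 < 1, so it converges for any x₀.

0.3497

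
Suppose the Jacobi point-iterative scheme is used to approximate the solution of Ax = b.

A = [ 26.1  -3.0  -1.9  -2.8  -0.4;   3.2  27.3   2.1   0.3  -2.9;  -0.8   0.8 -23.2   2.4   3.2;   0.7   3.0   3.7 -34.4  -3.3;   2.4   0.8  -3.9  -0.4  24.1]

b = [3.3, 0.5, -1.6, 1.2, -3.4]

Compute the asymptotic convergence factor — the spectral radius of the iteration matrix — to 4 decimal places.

Split A = D + L + U, D = diag(26.1, 27.3, -23.2, -34.4, 24.1).
Jacobi: T = -D⁻¹(L+U), T[4,3] = -(-0.4)/(24.1) = +0.0166; T[4,4] = 0.
  T[0,:] = [+0.0000 +0.1149 +0.0728 +0.1073 +0.0153]
  T[1,:] = [-0.1172 +0.0000 -0.0769 -0.0110 +0.1062]
  T[2,:] = [-0.0345 +0.0345 +0.0000 +0.1034 +0.1379]
  T[3,:] = [+0.0203 +0.0872 +0.1076 +0.0000 -0.0959]
  T[4,:] = [-0.0996 -0.0332 +0.1618 +0.0166 +0.0000]
|eigenvalues of T|: 0.1901, 0.1448, 0.1448, 0.1145, 0.0280.
ρ = 0.1901; 0.1901 < 1: convergent.

0.1901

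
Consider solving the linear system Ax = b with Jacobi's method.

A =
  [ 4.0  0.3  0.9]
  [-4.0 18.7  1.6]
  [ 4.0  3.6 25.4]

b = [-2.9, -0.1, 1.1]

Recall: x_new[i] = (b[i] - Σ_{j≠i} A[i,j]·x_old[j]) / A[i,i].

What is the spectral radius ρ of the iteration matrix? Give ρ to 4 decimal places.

0.2368

Split A = D + L + U, D = diag(4, 18.7, 25.4).
Jacobi T = -D⁻¹(L+U): T[2,0] = -(4)/(25.4) = -0.1575; T[2,2] = 0.
  T[0,:] = [+0.0000 -0.0750 -0.2250]
  T[1,:] = [+0.2139 +0.0000 -0.0856]
  T[2,:] = [-0.1575 -0.1417 +0.0000]
|roots of det(T-λI)|: 0.2368, 0.1567, 0.1567.
ρ = 0.2368; 0.2368 < 1, so it converges for any x₀.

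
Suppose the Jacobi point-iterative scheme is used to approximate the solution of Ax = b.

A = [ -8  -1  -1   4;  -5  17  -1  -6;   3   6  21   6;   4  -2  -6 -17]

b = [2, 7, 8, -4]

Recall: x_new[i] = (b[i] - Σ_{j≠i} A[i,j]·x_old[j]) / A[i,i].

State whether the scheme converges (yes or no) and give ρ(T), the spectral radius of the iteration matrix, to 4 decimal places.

Write A = D+L+U with D = diag(-8, 17, 21, -17).
T_J = -D⁻¹(L+U): T[1,0] = -(-5)/(17) = +0.2941; T[1,1] = 0.
  T[0,:] = [+0.0000 -0.1250 -0.1250 +0.5000]
  T[1,:] = [+0.2941 +0.0000 +0.0588 +0.3529]
  T[2,:] = [-0.1429 -0.2857 +0.0000 -0.2857]
  T[3,:] = [+0.2353 -0.1176 -0.3529 +0.0000]
|roots of det(T-λI)|: 0.5570, 0.3822, 0.3196, 0.3196.
spectral radius ρ = 0.5570; 0.5570 < 1 ⇒ converges.

yes, ρ = 0.5570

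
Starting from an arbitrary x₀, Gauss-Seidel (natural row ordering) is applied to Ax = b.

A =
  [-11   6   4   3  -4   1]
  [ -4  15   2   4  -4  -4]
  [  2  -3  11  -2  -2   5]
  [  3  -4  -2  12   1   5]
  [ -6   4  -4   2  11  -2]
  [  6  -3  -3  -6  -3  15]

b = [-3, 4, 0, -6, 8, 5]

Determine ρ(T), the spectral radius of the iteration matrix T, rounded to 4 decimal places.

Write A = D+L+U with D = diag(-11, 15, 11, 12, 11, 15).
GS T = -(D+L)⁻¹U: row 0 first, T[0,4] = -(-4)/(-11) = -0.3636; later rows by forward substitution.
  T[0,:] = [+0.0000  +0.5455  +0.3636  +0.2727  -0.3636  +0.0909]
  T[1,:] = [+0.0000  +0.1455  -0.0364  -0.1939  +0.1697  +0.2909]
  T[2,:] = [+0.0000  -0.0595  -0.0760  +0.0793  +0.2942  -0.3917]
  T[3,:] = [+0.0000  -0.0978  -0.1157  -0.1196  +0.1132  -0.4077]
  T[4,:] = [+0.0000  +0.2408  +0.2050  +0.2699  -0.1736  +0.0573]
  T[5,:] = [+0.0000  -0.1920  -0.1732  -0.1259  +0.2488  -0.2082]
eigenvalue magnitudes: 0.7442, 0.2302, 0.1645, 0.1645, 0.0173, 0.0000.
ρ = 0.7442; 0.7442 < 1: convergent.

0.7442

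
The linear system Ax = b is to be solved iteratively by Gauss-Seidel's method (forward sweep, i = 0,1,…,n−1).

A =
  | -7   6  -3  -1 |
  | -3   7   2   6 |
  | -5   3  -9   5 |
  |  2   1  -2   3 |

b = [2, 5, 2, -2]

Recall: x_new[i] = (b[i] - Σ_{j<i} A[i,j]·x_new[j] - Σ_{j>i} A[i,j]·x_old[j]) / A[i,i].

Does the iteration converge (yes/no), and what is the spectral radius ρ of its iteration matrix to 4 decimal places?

no, ρ = 1.6374

A = D + L + U where D = diag(-7, 7, -9, 3).
GS T = -(D+L)⁻¹U: row 0 first, T[0,1] = -(6)/(-7) = +0.8571; later rows by forward substitution.
  T[0,:] = [+0.0000  +0.8571  -0.4286  -0.1429]
  T[1,:] = [+0.0000  +0.3673  -0.4694  -0.9184]
  T[2,:] = [+0.0000  -0.3537  +0.0816  +0.3288]
  T[3,:] = [+0.0000  -0.9297  +0.4966  +0.6206]
moduli |λ_i(T)| = 1.6374, 0.4428, 0.1251, 0.0000.
ρ(T) = max|λ| = 1.6374; 1.6374 > 1, so it fails to converge.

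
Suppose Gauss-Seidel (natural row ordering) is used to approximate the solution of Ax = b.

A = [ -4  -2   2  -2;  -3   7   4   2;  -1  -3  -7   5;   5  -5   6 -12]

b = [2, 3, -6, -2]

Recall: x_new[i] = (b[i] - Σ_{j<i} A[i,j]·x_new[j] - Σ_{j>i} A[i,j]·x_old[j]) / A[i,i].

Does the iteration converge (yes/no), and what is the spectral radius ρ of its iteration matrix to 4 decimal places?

yes, ρ = 0.9365

A = D + L + U where D = diag(-4, 7, -7, -12).
Gauss-Seidel: T = -(D+L)⁻¹U, row 0 first, T[0,2] = -(2)/(-4) = +0.5000; later rows by forward substitution.
  T[0,:] = [+0.0000, -0.5000, +0.5000, -0.5000]
  T[1,:] = [+0.0000, -0.2143, -0.3571, -0.5000]
  T[2,:] = [+0.0000, +0.1633, +0.0816, +1.0000]
  T[3,:] = [+0.0000, -0.0374, +0.3980, +0.5000]
moduli |λ_i(T)| = 0.9365, 0.3013, 0.3013, 0.0000.
ρ = 0.9365; 0.9365 < 1, so it converges for any x₀.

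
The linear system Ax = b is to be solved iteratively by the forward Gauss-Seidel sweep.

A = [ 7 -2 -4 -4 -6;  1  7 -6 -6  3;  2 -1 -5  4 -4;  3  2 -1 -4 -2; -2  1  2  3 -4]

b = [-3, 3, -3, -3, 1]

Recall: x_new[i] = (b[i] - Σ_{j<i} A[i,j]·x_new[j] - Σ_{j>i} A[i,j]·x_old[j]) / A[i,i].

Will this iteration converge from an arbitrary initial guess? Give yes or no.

no

Let D = diag(7, 7, -5, -4, -4); L, U the strict triangles.
T_GS = -(D+L)⁻¹U: row 0 first, T[0,4] = -(-6)/(7) = +0.8571; later rows by forward substitution.
  T[0,:] = [+0.0000  +0.2857  +0.5714  +0.5714  +0.8571]
  T[1,:] = [+0.0000  -0.0408  +0.7755  +0.7755  -0.5510]
  T[2,:] = [+0.0000  +0.1224  +0.0735  +0.8735  -0.3469]
  T[3,:] = [+0.0000  +0.1633  +0.7980  +0.5980  -0.0459]
  T[4,:] = [+0.0000  +0.0306  +0.5434  +0.7934  -0.7742]
moduli |λ_i(T)| = 1.2242, 0.6856, 0.5820, 0.1003, 0.0000.
ρ(T) = max|λ| = 1.2242; 1.2242 > 1, so it fails to converge.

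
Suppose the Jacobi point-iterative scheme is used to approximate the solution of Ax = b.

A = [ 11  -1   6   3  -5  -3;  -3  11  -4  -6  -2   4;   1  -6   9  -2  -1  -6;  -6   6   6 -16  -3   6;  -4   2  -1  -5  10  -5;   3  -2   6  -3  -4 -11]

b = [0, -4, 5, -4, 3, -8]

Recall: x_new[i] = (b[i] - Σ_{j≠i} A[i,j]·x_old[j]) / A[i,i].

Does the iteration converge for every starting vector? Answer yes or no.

Diagonal D = diag(11, 11, 9, -16, 10, -11); L, U strict lower/upper.
Jacobi: T = -D⁻¹(L+U), T[3,4] = -(-3)/(-16) = -0.1875; T[3,3] = 0.
  T[0,:] = [+0.0000, +0.0909, -0.5455, -0.2727, +0.4545, +0.2727]
  T[1,:] = [+0.2727, +0.0000, +0.3636, +0.5455, +0.1818, -0.3636]
  T[2,:] = [-0.1111, +0.6667, +0.0000, +0.2222, +0.1111, +0.6667]
  T[3,:] = [-0.3750, +0.3750, +0.3750, +0.0000, -0.1875, +0.3750]
  T[4,:] = [+0.4000, -0.2000, +0.1000, +0.5000, +0.0000, +0.5000]
  T[5,:] = [+0.2727, -0.1818, +0.5455, -0.2727, -0.3636, +0.0000]
eigenvalue magnitudes: 1.2082, 0.8529, 0.5507, 0.5363, 0.5363, 0.2811.
ρ = 1.2082; 1.2082 > 1: divergent.

no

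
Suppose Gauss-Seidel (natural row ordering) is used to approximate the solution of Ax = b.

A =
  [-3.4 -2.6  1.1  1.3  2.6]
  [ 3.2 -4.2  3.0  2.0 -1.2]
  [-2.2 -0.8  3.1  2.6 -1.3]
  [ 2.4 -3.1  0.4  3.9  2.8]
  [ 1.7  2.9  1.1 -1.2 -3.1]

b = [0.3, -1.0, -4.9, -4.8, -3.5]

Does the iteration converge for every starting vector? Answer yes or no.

Let D = diag(-3.4, -4.2, 3.1, 3.9, -3.1); L, U the strict triangles.
GS T = -(D+L)⁻¹U: row 0 first, T[0,4] = -(2.6)/(-3.4) = +0.7647; later rows by forward substitution.
  T[0,:] = [+0.0000 -0.7647 +0.3235 +0.3824 +0.7647]
  T[1,:] = [+0.0000 -0.5826 +0.9608 +0.7675 +0.2969]
  T[2,:] = [+0.0000 -0.6931 +0.4775 -0.3693 +1.0387]
  T[3,:] = [+0.0000 +0.0786 +0.5156 +0.4127 -1.0591]
  T[4,:] = [+0.0000 -1.2407 +1.0461 +0.6369 +1.4756]
|λ(T)| sorted: 1.6414, 0.8101, 0.8101, 0.1674, 0.0000.
ρ(T) = max|λ| = 1.6414; 1.6414 > 1 ⇒ diverges.

no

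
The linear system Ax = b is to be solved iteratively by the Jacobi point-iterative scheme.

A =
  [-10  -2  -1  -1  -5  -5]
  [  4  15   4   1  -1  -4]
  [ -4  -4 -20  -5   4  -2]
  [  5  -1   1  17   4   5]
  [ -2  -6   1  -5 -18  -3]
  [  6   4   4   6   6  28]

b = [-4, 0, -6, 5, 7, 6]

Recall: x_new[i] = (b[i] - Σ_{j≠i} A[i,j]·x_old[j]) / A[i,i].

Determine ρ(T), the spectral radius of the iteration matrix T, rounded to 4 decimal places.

0.8430

Write A = D+L+U with D = diag(-10, 15, -20, 17, -18, 28).
Jacobi T = -D⁻¹(L+U): T[2,5] = -(-2)/(-20) = -0.1000; T[2,2] = 0.
  T[0,:] = [+0.0000  -0.2000  -0.1000  -0.1000  -0.5000  -0.5000]
  T[1,:] = [-0.2667  +0.0000  -0.2667  -0.0667  +0.0667  +0.2667]
  T[2,:] = [-0.2000  -0.2000  +0.0000  -0.2500  +0.2000  -0.1000]
  T[3,:] = [-0.2941  +0.0588  -0.0588  +0.0000  -0.2353  -0.2941]
  T[4,:] = [-0.1111  -0.3333  +0.0556  -0.2778  +0.0000  -0.1667]
  T[5,:] = [-0.2143  -0.1429  -0.1429  -0.2143  -0.2143  +0.0000]
|eigenvalues of T|: 0.8430, 0.3760, 0.3508, 0.3508, 0.1008, 0.1008.
ρ(T) = max|λ| = 0.8430; 0.8430 < 1: convergent.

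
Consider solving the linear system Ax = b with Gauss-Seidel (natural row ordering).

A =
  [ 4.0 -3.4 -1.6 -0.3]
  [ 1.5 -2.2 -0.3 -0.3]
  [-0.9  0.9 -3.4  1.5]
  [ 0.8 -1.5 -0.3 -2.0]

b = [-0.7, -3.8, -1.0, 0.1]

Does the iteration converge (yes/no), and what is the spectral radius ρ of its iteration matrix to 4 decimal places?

Diagonal D = diag(4, -2.2, -3.4, -2); L, U strict lower/upper.
Gauss-Seidel: T = -(D+L)⁻¹U, row 0 first, T[0,2] = -(-1.6)/(4) = +0.4000; later rows by forward substitution.
  T[0,:] = [+0.0000  +0.8500  +0.4000  +0.0750]
  T[1,:] = [+0.0000  +0.5795  +0.1364  -0.0852]
  T[2,:] = [+0.0000  -0.0716  -0.0698  +0.3988]
  T[3,:] = [+0.0000  -0.0839  +0.0682  +0.0341]
moduli |λ_i(T)| = 0.5640, 0.2008, 0.1806, 0.0000.
ρ(T) = max|λ| = 0.5640; 0.5640 < 1 ⇒ converges.

yes, ρ = 0.5640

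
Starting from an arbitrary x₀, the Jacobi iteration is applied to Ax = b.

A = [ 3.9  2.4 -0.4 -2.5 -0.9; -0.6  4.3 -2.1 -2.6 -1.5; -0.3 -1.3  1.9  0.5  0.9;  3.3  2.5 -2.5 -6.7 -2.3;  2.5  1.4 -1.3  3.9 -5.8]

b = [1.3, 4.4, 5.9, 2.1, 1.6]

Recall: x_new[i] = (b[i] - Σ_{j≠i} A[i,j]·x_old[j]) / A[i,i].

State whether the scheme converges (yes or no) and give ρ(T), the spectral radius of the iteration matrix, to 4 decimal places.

no, ρ = 1.1855

Let D = diag(3.9, 4.3, 1.9, -6.7, -5.8); L, U the strict triangles.
T_J = -D⁻¹(L+U): T[2,4] = -(0.9)/(1.9) = -0.4737; T[2,2] = 0.
  T[0,:] = [+0.0000  -0.6154  +0.1026  +0.6410  +0.2308]
  T[1,:] = [+0.1395  +0.0000  +0.4884  +0.6047  +0.3488]
  T[2,:] = [+0.1579  +0.6842  +0.0000  -0.2632  -0.4737]
  T[3,:] = [+0.4925  +0.3731  -0.3731  +0.0000  -0.3433]
  T[4,:] = [+0.4310  +0.2414  -0.2241  +0.6724  +0.0000]
|λ(T)| sorted: 1.1855, 0.5981, 0.5981, 0.3630, 0.2076.
ρ = 1.1855; 1.1855 > 1: divergent.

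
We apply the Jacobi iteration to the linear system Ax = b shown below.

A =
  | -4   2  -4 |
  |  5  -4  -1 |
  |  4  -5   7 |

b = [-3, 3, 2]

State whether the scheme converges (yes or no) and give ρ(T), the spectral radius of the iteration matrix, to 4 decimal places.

Write A = D+L+U with D = diag(-4, -4, 7).
T_J = -D⁻¹(L+U): T[0,2] = -(-4)/(-4) = -1.0000; T[0,0] = 0.
  T[0,:] = [+0.0000, +0.5000, -1.0000]
  T[1,:] = [+1.2500, +0.0000, -0.2500]
  T[2,:] = [-0.5714, +0.7143, +0.0000]
eigenvalue magnitudes: 1.2869, 0.7989, 0.7989.
ρ = 1.2869; 1.2869 > 1: divergent.

no, ρ = 1.2869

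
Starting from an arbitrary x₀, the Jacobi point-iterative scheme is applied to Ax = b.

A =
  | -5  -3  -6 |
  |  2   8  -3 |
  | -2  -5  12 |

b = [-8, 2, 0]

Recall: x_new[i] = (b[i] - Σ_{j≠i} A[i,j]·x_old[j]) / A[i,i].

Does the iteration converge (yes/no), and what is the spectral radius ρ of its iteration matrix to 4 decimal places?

yes, ρ = 0.5230

Split A = D + L + U, D = diag(-5, 8, 12).
T_J = -D⁻¹(L+U): T[0,1] = -(-3)/(-5) = -0.6000; T[0,0] = 0.
  T[0,:] = [+0.0000 -0.6000 -1.2000]
  T[1,:] = [-0.2500 +0.0000 +0.3750]
  T[2,:] = [+0.1667 +0.4167 +0.0000]
|roots of det(T-λI)|: 0.5230, 0.4090, 0.4090.
spectral radius ρ = 0.5230; 0.5230 < 1, so it converges for any x₀.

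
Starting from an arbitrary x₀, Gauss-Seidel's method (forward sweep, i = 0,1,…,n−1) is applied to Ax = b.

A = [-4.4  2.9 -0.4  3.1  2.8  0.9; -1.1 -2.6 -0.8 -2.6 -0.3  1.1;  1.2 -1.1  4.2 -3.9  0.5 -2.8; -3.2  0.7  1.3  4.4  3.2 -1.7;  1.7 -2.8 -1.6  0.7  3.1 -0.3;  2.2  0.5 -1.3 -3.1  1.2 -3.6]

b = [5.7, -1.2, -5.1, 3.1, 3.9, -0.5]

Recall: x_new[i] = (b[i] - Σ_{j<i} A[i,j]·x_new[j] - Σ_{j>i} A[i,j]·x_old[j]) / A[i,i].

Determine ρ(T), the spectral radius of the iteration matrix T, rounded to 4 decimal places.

Diagonal D = diag(-4.4, -2.6, 4.2, 4.4, 3.1, -3.6); L, U strict lower/upper.
GS T = -(D+L)⁻¹U: row 0 first, T[0,3] = -(3.1)/(-4.4) = +0.7045; later rows by forward substitution.
  T[0,:] = [+0.0000 +0.6591 -0.0909 +0.7045 +0.6364 +0.2045]
  T[1,:] = [+0.0000 -0.2788 -0.2692 -1.2981 -0.3846 +0.3365]
  T[2,:] = [+0.0000 -0.2613 -0.0445 +0.3873 -0.4016 +0.6964]
  T[3,:] = [+0.0000 +0.6009 -0.0101 +0.6045 -0.0846 +0.2758]
  T[4,:] = [+0.0000 -0.8839 -0.2140 -1.4954 -0.8845 +0.5857]
  T[5,:] = [+0.0000 -0.3537 -0.1395 -0.9086 +0.2585 -0.1220]
|λ(T)| sorted: 1.3091, 0.9266, 0.9266, 0.1196, 0.0602, 0.0000.
ρ = 1.3091; 1.3091 > 1, so it fails to converge.

1.3091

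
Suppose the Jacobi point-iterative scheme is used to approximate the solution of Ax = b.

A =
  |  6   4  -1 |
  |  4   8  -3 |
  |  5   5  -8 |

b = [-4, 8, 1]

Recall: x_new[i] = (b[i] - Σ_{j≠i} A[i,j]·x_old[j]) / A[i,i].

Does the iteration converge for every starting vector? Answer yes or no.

A = D + L + U where D = diag(6, 8, -8).
T_J = -D⁻¹(L+U): T[1,2] = -(-3)/(8) = +0.3750; T[1,1] = 0.
  T[0,:] = [+0.0000  -0.6667  +0.1667]
  T[1,:] = [-0.5000  +0.0000  +0.3750]
  T[2,:] = [+0.6250  +0.6250  +0.0000]
moduli |λ_i(T)| = 0.9447, 0.5230, 0.4217.
spectral radius ρ = 0.9447; 0.9447 < 1, so it converges for any x₀.

yes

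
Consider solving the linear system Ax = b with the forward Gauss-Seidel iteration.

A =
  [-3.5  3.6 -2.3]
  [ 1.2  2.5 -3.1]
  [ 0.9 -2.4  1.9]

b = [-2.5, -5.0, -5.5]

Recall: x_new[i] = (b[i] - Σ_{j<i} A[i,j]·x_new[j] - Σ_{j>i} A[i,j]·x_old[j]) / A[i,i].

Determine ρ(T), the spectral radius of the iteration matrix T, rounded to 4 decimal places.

1.3271

Split A = D + L + U, D = diag(-3.5, 2.5, 1.9).
GS T = -(D+L)⁻¹U: row 0 first, T[0,1] = -(3.6)/(-3.5) = +1.0286; later rows by forward substitution.
  T[0,:] = [+0.0000  +1.0286  -0.6571]
  T[1,:] = [+0.0000  -0.4937  +1.5554]
  T[2,:] = [+0.0000  -1.1109  +2.2760]
|λ(T)| sorted: 1.3271, 0.4553, 0.0000.
spectral radius ρ = 1.3271; 1.3271 > 1 ⇒ diverges.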